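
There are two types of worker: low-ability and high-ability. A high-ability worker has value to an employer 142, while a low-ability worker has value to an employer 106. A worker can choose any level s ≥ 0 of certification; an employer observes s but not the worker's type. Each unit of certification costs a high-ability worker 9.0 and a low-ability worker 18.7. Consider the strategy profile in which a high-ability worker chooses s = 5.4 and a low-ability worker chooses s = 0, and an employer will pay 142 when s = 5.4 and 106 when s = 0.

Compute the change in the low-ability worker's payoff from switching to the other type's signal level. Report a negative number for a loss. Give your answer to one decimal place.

-65.0

Playing s = 0 the low-ability worker receives 106.
Deviating to s = 5.4 brings payment 142 at cost 18.7 × 5.4 = 100.98, netting 41.02.
Gain from deviating: 41.02 − 106 = -64.98, i.e. -65.0 to one decimal place.
The gain is negative, so the low-ability type's incentive-compatibility constraint is satisfied.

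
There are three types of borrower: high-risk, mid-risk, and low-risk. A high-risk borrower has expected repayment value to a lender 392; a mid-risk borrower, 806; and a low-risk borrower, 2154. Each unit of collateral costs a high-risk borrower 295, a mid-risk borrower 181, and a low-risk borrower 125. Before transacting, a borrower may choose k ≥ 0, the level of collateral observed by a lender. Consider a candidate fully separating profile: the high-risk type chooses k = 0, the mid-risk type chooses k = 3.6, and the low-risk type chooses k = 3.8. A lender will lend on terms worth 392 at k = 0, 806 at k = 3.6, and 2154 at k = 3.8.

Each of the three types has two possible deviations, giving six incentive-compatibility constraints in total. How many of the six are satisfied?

High-risk (own payoff 392): to k=3.6 gives 806 − 295×3.6 = -256 → no gain ✓; to k=3.8 gives 2154 − 295×3.8 = 1033 → profitable ✗.
Mid-risk (own payoff 806 − 181×3.6 = 154.4): to k=0 gives 392 → profitable ✗; to k=3.8 gives 2154 − 181×3.8 = 1466.2 → profitable ✗.
Low-risk (own payoff 2154 − 125×3.8 = 1679): to k=0 gives 392 → no gain ✓; to k=3.6 gives 806 − 125×3.6 = 356 → no gain ✓.
3 of the 6 constraints hold; not an equilibrium.

3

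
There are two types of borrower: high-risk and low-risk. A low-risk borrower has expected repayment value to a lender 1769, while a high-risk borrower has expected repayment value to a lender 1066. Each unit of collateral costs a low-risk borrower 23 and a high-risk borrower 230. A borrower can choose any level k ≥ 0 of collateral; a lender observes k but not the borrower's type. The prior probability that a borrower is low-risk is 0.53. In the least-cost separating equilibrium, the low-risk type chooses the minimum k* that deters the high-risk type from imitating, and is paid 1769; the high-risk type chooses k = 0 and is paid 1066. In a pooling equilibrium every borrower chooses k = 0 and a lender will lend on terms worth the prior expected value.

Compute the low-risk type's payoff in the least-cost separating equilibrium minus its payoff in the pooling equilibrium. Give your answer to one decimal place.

Least-cost separating signal: k* solves 1066 = 1769 − 230·k*, so k* = (1769 − 1066)/230 ≈ 3.0565.
Low-risk type's separating payoff: 1769 − 23 × k* = 1769 − 23 × (1769 − 1066)/230 = 1769 − 16169/230 = 1698.7.
Pooling payoff: 0.53 × 1769 + 0.47 × 1066 = 1438.59.
Difference: 1698.7 − 1438.59 = 260.11, i.e. 260.1 to one decimal place.
The low-risk type prefers to separate.

260.1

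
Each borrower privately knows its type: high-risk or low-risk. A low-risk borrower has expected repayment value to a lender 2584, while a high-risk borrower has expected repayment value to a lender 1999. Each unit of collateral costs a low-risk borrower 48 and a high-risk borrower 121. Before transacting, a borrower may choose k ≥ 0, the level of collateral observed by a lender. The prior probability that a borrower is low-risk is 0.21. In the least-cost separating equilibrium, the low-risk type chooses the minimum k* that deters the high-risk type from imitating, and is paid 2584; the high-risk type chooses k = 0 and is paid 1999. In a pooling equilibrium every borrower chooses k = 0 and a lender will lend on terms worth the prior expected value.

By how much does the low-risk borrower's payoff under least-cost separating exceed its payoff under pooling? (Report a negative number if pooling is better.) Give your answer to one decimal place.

230.1

Least-cost separating signal: k* solves 1999 = 2584 − 121·k*, so k* = (2584 − 1999)/121 ≈ 4.8347.
Low-risk type's separating payoff: 2584 − 48 × k* = 2584 − 48 × (2584 − 1999)/121 = 2584 − 28080/121 ≈ 2351.934.
Pooling payoff: 0.21 × 2584 + 0.79 × 1999 = 2121.85.
Difference: 2351.934 − 2121.85 = 230.084, i.e. 230.1 to one decimal place.
The low-risk type prefers to separate.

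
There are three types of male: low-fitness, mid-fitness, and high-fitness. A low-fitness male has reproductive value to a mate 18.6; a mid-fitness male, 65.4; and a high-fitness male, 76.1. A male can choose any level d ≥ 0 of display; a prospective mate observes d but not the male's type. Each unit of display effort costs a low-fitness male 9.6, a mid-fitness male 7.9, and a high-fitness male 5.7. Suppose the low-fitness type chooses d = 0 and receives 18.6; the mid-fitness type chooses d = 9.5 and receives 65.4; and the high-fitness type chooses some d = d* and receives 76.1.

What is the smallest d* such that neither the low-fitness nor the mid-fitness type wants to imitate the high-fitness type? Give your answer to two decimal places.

10.85

Low-fitness type (on-path payoff 18.6) won't mimic when 18.6 ≥ 76.1 − 9.6·d*, i.e. d* ≥ 5.99.
Mid-fitness type (on-path payoff 65.4 − 7.9×9.5 = -9.65) won't mimic when -9.65 ≥ 76.1 − 7.9·d*, i.e. d* ≥ 10.85.
Both must hold, so d* = max(5.99, 10.85) = 10.85. The mid-fitness type's constraint binds.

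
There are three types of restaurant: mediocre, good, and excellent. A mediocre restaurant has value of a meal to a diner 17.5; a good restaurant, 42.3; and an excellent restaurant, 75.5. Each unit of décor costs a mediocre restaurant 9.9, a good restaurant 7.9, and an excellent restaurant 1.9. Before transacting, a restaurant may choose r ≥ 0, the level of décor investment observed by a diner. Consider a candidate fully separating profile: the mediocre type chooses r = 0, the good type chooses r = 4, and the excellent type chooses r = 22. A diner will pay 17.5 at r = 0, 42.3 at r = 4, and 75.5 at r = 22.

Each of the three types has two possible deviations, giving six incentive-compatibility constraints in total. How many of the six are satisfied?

4

Excellent (own payoff 75.5 − 1.9×22 = 33.7): to r=0 gives 17.5 → no gain ✓; to r=4 gives 42.3 − 1.9×4 = 34.7 → profitable ✗.
Good (own payoff 42.3 − 7.9×4 = 10.7): to r=0 gives 17.5 → profitable ✗; to r=22 gives 75.5 − 7.9×22 = -98.3 → no gain ✓.
Mediocre (own payoff 17.5): to r=4 gives 42.3 − 9.9×4 = 2.7 → no gain ✓; to r=22 gives 75.5 − 9.9×22 = -142.3 → no gain ✓.
4 of the 6 constraints hold; not an equilibrium.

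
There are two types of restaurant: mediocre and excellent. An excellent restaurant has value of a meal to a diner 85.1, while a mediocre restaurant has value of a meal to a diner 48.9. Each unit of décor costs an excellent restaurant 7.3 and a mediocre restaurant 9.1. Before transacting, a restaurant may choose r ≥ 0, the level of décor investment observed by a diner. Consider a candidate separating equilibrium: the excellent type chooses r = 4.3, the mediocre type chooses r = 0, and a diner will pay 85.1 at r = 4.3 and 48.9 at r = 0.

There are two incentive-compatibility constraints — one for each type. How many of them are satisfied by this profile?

2

Mediocre type: stay at 0 → 48.9; mimic → 85.1 − 9.1 × 4.3 = 45.97. IC holds (48.9 ≥ 45.97).
Excellent type: signal → 85.1 − 7.3 × 4.3 = 53.71; deviate to 0 → 48.9. IC holds (53.71 ≥ 48.9).
2 of 2 constraints hold, so this is a separating equilibrium.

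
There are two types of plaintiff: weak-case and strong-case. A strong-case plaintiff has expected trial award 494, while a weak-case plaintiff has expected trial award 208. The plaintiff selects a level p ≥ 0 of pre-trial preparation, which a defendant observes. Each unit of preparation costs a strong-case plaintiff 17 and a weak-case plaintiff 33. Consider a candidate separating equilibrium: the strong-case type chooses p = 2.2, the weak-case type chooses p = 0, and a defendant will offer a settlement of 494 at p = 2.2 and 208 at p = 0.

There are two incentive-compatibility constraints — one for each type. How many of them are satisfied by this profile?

1

Strong-case type: signal → 494 − 17 × 2.2 = 456.6; deviate to 0 → 208. IC holds (456.6 ≥ 208).
Weak-case type: stay at 0 → 208; mimic → 494 − 33 × 2.2 = 421.4. IC fails (208 < 421.4).
1 of 2 constraints hold, so this profile is not an equilibrium.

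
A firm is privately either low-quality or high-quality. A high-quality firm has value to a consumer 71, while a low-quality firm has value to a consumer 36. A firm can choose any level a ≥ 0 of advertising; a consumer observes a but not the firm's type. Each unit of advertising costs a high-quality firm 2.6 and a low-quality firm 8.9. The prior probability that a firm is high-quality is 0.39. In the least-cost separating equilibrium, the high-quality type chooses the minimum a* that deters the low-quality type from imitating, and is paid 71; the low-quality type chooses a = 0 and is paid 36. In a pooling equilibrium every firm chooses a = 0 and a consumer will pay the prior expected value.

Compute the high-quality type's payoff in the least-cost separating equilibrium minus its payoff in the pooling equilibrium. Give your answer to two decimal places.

Least-cost separating signal: a* solves 36 = 71 − 8.9·a*, so a* = (71 − 36)/8.9 ≈ 3.9326.
High-quality type's separating payoff: 71 − 2.6 × a* = 71 − 2.6 × (71 − 36)/8.9 = 71 − 91/8.9 ≈ 60.7753.
Pooling payoff: 0.39 × 71 + 0.61 × 36 = 49.65.
Difference: 60.7753 − 49.65 = 11.1253, i.e. 11.13 to two decimal places.
The high-quality type prefers to separate.

11.13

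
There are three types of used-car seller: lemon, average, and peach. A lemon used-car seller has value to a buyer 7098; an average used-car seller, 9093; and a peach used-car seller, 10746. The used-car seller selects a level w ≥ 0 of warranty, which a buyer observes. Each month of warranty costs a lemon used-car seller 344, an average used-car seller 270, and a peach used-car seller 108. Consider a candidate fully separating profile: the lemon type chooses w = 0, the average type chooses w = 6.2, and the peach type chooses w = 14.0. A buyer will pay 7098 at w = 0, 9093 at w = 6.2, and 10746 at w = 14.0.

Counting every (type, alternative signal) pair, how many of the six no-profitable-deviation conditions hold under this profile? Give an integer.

Lemon (own payoff 7098): to w=6.2 gives 9093 − 344×6.2 = 6960.2 → no gain ✓; to w=14.0 gives 10746 − 344×14.0 = 5930 → no gain ✓.
Peach (own payoff 10746 − 108×14.0 = 9234): to w=0 gives 7098 → no gain ✓; to w=6.2 gives 9093 − 108×6.2 = 8423.4 → no gain ✓.
Average (own payoff 9093 − 270×6.2 = 7419): to w=0 gives 7098 → no gain ✓; to w=14.0 gives 10746 − 270×14.0 = 6966 → no gain ✓.
6 of the 6 constraints hold; this profile is a separating equilibrium.

6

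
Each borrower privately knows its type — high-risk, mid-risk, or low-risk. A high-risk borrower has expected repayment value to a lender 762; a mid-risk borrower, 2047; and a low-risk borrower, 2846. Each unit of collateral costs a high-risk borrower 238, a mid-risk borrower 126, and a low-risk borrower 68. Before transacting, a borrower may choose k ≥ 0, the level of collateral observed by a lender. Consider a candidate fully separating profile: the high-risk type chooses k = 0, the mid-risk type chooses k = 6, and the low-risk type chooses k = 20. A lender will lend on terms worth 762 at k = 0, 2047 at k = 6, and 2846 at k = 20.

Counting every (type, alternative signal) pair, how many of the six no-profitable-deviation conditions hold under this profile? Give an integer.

Mid-risk (own payoff 2047 − 126×6 = 1291): to k=0 gives 762 → no gain ✓; to k=20 gives 2846 − 126×20 = 326 → no gain ✓.
High-risk (own payoff 762): to k=6 gives 2047 − 238×6 = 619 → no gain ✓; to k=20 gives 2846 − 238×20 = -1914 → no gain ✓.
Low-risk (own payoff 2846 − 68×20 = 1486): to k=0 gives 762 → no gain ✓; to k=6 gives 2047 − 68×6 = 1639 → profitable ✗.
5 of the 6 constraints hold; not an equilibrium.

5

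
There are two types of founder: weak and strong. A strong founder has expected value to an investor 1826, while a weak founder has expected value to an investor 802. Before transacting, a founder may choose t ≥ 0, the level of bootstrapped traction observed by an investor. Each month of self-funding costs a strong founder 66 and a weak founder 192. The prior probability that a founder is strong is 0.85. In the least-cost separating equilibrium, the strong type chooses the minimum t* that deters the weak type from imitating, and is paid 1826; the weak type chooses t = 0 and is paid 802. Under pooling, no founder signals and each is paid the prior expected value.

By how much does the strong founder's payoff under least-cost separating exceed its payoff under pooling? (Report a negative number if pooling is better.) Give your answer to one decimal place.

-198.4

Least-cost separating signal: t* solves 802 = 1826 − 192·t*, so t* = (1826 − 802)/192 ≈ 5.3333.
Strong type's separating payoff: 1826 − 66 × t* = 1826 − 66 × (1826 − 802)/192 = 1826 − 67584/192 = 1474.
Pooling payoff: 0.85 × 1826 + 0.15 × 802 = 1672.4.
Difference: 1474 − 1672.4 = -198.4.
The strong type would prefer the pooling outcome.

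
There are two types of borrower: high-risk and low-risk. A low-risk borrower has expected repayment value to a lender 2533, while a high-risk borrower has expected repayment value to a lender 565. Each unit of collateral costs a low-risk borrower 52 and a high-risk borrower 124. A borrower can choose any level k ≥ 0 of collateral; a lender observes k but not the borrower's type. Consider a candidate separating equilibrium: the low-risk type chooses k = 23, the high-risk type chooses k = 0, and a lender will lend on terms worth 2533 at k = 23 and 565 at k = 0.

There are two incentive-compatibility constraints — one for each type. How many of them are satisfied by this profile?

Low-risk type: signal → 2533 − 52 × 23 = 1337; deviate to 0 → 565. IC holds (1337 ≥ 565).
High-risk type: stay at 0 → 565; mimic → 2533 − 124 × 23 = -319. IC holds (565 ≥ -319).
2 of 2 constraints hold, so this is a separating equilibrium.

2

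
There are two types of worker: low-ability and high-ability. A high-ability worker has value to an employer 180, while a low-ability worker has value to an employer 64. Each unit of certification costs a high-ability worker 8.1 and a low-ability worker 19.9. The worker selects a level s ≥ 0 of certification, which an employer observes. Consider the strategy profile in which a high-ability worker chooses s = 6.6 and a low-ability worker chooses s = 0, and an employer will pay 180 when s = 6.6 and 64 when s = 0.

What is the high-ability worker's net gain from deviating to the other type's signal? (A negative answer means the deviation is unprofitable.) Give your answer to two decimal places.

Playing s = 6.6 the high-ability worker receives 180 − 8.1 × 6.6 = 126.54.
Deviating to s = 0 yields 64 instead.
Gain from deviating: 64 − 126.54 = -62.54.
The gain is negative, so the high-ability type's incentive-compatibility constraint is satisfied.

-62.54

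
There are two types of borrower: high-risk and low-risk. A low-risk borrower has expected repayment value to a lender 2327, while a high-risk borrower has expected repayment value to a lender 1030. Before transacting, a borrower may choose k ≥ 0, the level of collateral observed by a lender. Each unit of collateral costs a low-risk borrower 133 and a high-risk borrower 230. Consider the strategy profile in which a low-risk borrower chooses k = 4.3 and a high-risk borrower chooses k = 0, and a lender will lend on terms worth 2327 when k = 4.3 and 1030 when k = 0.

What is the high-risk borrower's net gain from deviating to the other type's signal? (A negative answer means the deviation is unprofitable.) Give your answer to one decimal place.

Playing k = 0 the high-risk borrower receives 1030.
Deviating to k = 4.3 brings payment 2327 at cost 230 × 4.3 = 989, netting 1338.
Gain from deviating: 1338 − 1030 = 308.0.
The gain is positive, so the high-risk type's incentive-compatibility constraint is violated — this profile is not a separating equilibrium.

308.0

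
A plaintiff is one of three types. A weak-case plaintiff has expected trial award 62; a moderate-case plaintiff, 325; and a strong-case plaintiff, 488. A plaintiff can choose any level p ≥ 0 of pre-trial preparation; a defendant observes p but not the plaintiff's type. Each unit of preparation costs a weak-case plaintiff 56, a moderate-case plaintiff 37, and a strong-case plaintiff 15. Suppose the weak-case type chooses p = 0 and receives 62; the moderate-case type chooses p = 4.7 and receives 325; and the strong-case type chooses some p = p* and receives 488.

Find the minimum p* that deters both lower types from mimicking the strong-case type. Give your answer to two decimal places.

Moderate-case type (on-path payoff 325 − 37×4.7 = 151.1) won't mimic when 151.1 ≥ 488 − 37·p*, i.e. p* ≥ 9.11.
Weak-case type (on-path payoff 62) won't mimic when 62 ≥ 488 − 56·p*, i.e. p* ≥ 7.61.
Both must hold, so p* = max(7.61, 9.11) = 9.11. The moderate-case type's constraint binds.

9.11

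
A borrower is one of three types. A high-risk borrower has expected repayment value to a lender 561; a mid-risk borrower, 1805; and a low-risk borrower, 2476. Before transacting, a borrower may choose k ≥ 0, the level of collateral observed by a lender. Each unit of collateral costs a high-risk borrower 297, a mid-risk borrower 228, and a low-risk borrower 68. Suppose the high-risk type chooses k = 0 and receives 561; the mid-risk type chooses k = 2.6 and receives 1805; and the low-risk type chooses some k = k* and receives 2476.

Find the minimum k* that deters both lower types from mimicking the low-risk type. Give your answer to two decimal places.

Mid-risk type (on-path payoff 1805 − 228×2.6 = 1212.2) won't mimic when 1212.2 ≥ 2476 − 228·k*, i.e. k* ≥ 5.54.
High-risk type (on-path payoff 561) won't mimic when 561 ≥ 2476 − 297·k*, i.e. k* ≥ 6.45.
Both must hold, so k* = max(6.45, 5.54) = 6.45. The high-risk type's constraint binds.

6.45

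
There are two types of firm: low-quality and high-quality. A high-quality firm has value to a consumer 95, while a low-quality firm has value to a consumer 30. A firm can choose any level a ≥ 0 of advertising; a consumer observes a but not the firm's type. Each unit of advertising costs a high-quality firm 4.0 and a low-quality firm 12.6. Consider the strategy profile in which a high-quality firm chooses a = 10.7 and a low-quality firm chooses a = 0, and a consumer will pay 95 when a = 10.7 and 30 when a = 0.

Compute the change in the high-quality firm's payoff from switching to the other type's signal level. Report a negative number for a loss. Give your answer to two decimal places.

-22.20

Playing a = 10.7 the high-quality firm receives 95 − 4.0 × 10.7 = 52.2.
Deviating to a = 0 yields 30 instead.
Gain from deviating: 30 − 52.2 = -22.20.
The gain is negative, so the high-quality type's incentive-compatibility constraint is satisfied.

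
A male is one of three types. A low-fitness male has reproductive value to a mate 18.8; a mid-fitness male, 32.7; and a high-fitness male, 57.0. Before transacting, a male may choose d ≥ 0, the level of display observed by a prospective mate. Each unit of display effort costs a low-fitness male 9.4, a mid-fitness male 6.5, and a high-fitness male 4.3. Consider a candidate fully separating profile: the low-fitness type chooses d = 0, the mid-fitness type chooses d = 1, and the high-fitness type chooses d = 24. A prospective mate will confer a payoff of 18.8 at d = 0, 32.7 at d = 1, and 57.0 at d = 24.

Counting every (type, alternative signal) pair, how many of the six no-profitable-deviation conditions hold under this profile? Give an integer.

High-fitness (own payoff 57.0 − 4.3×24 = -46.2): to d=0 gives 18.8 → profitable ✗; to d=1 gives 32.7 − 4.3×1 = 28.4 → profitable ✗.
Low-fitness (own payoff 18.8): to d=1 gives 32.7 − 9.4×1 = 23.3 → profitable ✗; to d=24 gives 57.0 − 9.4×24 = -168.6 → no gain ✓.
Mid-fitness (own payoff 32.7 − 6.5×1 = 26.2): to d=0 gives 18.8 → no gain ✓; to d=24 gives 57.0 − 6.5×24 = -99 → no gain ✓.
3 of the 6 constraints hold; not an equilibrium.

3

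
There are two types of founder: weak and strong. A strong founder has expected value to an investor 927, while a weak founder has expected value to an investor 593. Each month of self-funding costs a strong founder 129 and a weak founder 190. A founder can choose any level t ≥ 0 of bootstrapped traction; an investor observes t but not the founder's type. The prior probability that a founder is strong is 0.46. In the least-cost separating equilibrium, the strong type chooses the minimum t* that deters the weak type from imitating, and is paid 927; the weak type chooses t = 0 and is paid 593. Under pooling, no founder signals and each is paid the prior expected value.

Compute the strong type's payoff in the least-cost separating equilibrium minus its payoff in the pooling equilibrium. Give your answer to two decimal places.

Least-cost separating signal: t* solves 593 = 927 − 190·t*, so t* = (927 − 593)/190 ≈ 1.7579.
Strong type's separating payoff: 927 − 129 × t* = 927 − 129 × (927 − 593)/190 = 927 − 43086/190 ≈ 700.2316.
Pooling payoff: 0.46 × 927 + 0.54 × 593 = 746.64.
Difference: 700.2316 − 746.64 = -46.4084, i.e. -46.41 to two decimal places.
The strong type would prefer the pooling outcome.

-46.41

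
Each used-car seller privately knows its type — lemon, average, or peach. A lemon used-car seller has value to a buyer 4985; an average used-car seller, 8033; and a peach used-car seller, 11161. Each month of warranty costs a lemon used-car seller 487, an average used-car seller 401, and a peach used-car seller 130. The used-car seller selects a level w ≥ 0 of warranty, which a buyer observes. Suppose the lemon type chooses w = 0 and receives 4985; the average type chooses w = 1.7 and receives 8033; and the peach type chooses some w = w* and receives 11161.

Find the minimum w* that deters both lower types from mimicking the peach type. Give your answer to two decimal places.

Average type (on-path payoff 8033 − 401×1.7 = 7351.3) won't mimic when 7351.3 ≥ 11161 − 401·w*, i.e. w* ≥ 9.50.
Lemon type (on-path payoff 4985) won't mimic when 4985 ≥ 11161 − 487·w*, i.e. w* ≥ 12.68.
Both must hold, so w* = max(12.68, 9.50) = 12.68. The lemon type's constraint binds.

12.68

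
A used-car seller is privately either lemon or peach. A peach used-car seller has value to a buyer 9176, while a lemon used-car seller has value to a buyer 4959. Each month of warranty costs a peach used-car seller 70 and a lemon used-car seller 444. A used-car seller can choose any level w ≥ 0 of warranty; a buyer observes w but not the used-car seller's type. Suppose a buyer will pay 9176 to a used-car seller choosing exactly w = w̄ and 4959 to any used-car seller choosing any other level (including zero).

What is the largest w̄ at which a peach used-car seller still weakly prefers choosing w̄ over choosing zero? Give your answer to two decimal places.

60.24

Choosing w̄ yields the peach type 9176 − 70·w̄; choosing zero yields 4959.
The peach type is indifferent at 9176 − 70·w̄ = 4959, i.e. w̄ = (9176 − 4959) / 70 ≈ 60.24.
For any w̄ above 60.24 the peach type would rather pool at zero, so separation collapses.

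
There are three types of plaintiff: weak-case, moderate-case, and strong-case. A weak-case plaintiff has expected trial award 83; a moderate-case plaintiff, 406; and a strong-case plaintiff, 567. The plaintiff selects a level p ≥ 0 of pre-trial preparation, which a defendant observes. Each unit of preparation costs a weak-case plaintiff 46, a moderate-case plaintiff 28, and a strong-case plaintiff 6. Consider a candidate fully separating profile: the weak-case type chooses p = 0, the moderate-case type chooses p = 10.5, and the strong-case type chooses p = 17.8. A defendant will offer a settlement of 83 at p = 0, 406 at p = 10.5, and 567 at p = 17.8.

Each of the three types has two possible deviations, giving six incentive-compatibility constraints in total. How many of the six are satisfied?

6

Moderate-case (own payoff 406 − 28×10.5 = 112): to p=0 gives 83 → no gain ✓; to p=17.8 gives 567 − 28×17.8 = 68.6 → no gain ✓.
Weak-case (own payoff 83): to p=10.5 gives 406 − 46×10.5 = -77 → no gain ✓; to p=17.8 gives 567 − 46×17.8 = -251.8 → no gain ✓.
Strong-case (own payoff 567 − 6×17.8 = 460.2): to p=0 gives 83 → no gain ✓; to p=10.5 gives 406 − 6×10.5 = 343 → no gain ✓.
6 of the 6 constraints hold; this profile is a separating equilibrium.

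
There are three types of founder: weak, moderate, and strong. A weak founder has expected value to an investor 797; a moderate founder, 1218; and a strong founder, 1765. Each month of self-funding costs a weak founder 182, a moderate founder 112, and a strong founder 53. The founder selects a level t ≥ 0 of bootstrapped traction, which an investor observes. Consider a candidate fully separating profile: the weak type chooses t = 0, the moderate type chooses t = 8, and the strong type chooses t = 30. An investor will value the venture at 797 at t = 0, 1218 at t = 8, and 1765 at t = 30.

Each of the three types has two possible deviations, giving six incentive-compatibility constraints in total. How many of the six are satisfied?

3

Weak (own payoff 797): to t=8 gives 1218 − 182×8 = -238 → no gain ✓; to t=30 gives 1765 − 182×30 = -3695 → no gain ✓.
Strong (own payoff 1765 − 53×30 = 175): to t=0 gives 797 → profitable ✗; to t=8 gives 1218 − 53×8 = 794 → profitable ✗.
Moderate (own payoff 1218 − 112×8 = 322): to t=0 gives 797 → profitable ✗; to t=30 gives 1765 − 112×30 = -1595 → no gain ✓.
3 of the 6 constraints hold; not an equilibrium.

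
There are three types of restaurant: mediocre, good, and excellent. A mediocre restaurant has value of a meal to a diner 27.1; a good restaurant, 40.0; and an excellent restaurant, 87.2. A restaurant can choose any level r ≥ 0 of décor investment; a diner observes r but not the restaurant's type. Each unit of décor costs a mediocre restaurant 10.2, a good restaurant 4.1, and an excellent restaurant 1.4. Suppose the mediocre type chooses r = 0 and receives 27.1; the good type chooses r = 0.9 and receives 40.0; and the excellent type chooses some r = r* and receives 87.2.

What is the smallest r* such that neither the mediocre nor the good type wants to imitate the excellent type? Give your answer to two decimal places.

12.41

Mediocre type (on-path payoff 27.1) won't mimic when 27.1 ≥ 87.2 − 10.2·r*, i.e. r* ≥ 5.89.
Good type (on-path payoff 40.0 − 4.1×0.9 = 36.31) won't mimic when 36.31 ≥ 87.2 − 4.1·r*, i.e. r* ≥ 12.41.
Both must hold, so r* = max(5.89, 12.41) = 12.41. The good type's constraint binds.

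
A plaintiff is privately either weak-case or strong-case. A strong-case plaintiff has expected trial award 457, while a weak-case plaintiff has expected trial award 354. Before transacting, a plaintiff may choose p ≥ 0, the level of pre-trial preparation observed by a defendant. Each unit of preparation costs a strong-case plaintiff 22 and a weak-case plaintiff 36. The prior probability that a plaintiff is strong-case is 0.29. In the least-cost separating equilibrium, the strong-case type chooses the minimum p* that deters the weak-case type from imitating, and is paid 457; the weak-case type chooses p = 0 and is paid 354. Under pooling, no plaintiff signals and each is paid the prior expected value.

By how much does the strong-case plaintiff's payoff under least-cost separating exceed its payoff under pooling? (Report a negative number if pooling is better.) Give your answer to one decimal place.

10.2

Least-cost separating signal: p* solves 354 = 457 − 36·p*, so p* = (457 − 354)/36 ≈ 2.8611.
Strong-case type's separating payoff: 457 − 22 × p* = 457 − 22 × (457 − 354)/36 = 457 − 2266/36 ≈ 394.056.
Pooling payoff: 0.29 × 457 + 0.71 × 354 = 383.87.
Difference: 394.056 − 383.87 = 10.186, i.e. 10.2 to one decimal place.
The strong-case type prefers to separate.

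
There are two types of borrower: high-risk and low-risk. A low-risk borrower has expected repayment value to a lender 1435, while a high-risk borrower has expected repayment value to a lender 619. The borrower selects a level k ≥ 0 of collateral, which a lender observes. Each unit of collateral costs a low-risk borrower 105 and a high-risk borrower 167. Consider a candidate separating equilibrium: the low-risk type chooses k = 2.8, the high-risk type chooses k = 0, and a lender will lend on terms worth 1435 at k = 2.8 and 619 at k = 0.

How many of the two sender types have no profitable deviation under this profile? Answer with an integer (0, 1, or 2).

1

High-risk type: stay at 0 → 619; mimic → 1435 − 167 × 2.8 = 967.4. IC fails (619 < 967.4).
Low-risk type: signal → 1435 − 105 × 2.8 = 1141; deviate to 0 → 619. IC holds (1141 ≥ 619).
1 of 2 constraints hold, so this profile is not an equilibrium.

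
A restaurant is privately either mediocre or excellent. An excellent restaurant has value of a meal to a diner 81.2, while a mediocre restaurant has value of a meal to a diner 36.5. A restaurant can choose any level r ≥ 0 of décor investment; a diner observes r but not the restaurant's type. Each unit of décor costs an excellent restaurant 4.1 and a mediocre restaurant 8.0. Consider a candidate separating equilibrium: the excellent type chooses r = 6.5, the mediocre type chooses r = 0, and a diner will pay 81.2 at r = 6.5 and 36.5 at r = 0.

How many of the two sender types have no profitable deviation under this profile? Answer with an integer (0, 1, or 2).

Excellent type: signal → 81.2 − 4.1 × 6.5 = 54.55; deviate to 0 → 36.5. IC holds (54.55 ≥ 36.5).
Mediocre type: stay at 0 → 36.5; mimic → 81.2 − 8.0 × 6.5 = 29.2. IC holds (36.5 ≥ 29.2).
2 of 2 constraints hold, so this is a separating equilibrium.

2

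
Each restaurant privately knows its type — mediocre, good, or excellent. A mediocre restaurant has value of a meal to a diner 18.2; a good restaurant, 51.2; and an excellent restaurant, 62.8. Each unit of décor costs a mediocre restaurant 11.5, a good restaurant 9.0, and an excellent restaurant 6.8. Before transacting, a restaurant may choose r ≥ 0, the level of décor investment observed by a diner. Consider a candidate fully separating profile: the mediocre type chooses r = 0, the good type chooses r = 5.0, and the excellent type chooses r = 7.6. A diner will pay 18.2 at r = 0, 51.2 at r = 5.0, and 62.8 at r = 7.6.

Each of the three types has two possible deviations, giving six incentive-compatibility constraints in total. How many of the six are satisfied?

Excellent (own payoff 62.8 − 6.8×7.6 = 11.12): to r=0 gives 18.2 → profitable ✗; to r=5.0 gives 51.2 − 6.8×5.0 = 17.2 → profitable ✗.
Good (own payoff 51.2 − 9.0×5.0 = 6.2): to r=0 gives 18.2 → profitable ✗; to r=7.6 gives 62.8 − 9.0×7.6 = -5.6 → no gain ✓.
Mediocre (own payoff 18.2): to r=5.0 gives 51.2 − 11.5×5.0 = -6.3 → no gain ✓; to r=7.6 gives 62.8 − 11.5×7.6 = -24.6 → no gain ✓.
3 of the 6 constraints hold; not an equilibrium.

3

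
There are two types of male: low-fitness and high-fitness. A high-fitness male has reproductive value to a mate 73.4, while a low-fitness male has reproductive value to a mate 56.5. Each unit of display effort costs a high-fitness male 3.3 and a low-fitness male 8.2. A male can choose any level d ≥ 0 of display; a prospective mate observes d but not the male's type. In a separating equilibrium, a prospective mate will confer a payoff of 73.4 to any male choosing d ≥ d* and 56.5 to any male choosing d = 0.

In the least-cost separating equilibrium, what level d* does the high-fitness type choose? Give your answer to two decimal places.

2.06

A low-fitness male choosing d = 0 receives 56.5.
Imitating at d* instead would pay 73.4 at cost 8.2·d*, netting 73.4 − 8.2·d*.
Indifference: 56.5 = 73.4 − 8.2·d*, so d* = (73.4 − 56.5) / 8.2 ≈ 2.06.
This is the low-fitness type's binding incentive-compatibility constraint; any d ≥ 2.06 sustains separation on that side.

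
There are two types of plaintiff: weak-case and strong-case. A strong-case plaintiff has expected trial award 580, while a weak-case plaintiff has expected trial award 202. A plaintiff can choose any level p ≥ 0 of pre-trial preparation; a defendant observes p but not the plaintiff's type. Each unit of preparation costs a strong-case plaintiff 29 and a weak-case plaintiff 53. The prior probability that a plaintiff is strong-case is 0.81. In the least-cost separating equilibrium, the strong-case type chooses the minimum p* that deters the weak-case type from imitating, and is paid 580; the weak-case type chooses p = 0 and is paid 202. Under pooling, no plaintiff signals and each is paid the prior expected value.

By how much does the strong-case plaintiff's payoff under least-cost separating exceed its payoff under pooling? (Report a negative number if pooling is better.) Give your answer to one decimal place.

Least-cost separating signal: p* solves 202 = 580 − 53·p*, so p* = (580 − 202)/53 ≈ 7.1321.
Strong-case type's separating payoff: 580 − 29 × p* = 580 − 29 × (580 − 202)/53 = 580 − 10962/53 ≈ 373.170.
Pooling payoff: 0.81 × 580 + 0.19 × 202 = 508.18.
Difference: 373.170 − 508.18 = -135.01, i.e. -135.0 to one decimal place.
The strong-case type would prefer the pooling outcome.

-135.0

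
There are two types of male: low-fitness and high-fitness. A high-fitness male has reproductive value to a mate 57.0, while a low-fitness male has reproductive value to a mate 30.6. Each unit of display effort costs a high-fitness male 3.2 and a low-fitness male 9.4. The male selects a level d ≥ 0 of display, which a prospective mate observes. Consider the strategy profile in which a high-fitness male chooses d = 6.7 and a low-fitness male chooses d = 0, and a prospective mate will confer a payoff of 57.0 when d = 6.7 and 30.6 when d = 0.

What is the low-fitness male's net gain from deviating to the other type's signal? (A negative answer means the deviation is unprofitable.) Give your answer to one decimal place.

Playing d = 0 the low-fitness male receives 30.6.
Deviating to d = 6.7 brings payment 57.0 at cost 9.4 × 6.7 = 62.98, netting -5.98.
Gain from deviating: -5.98 − 30.6 = -36.58, i.e. -36.6 to one decimal place.
The gain is negative, so the low-fitness type's incentive-compatibility constraint is satisfied.

-36.6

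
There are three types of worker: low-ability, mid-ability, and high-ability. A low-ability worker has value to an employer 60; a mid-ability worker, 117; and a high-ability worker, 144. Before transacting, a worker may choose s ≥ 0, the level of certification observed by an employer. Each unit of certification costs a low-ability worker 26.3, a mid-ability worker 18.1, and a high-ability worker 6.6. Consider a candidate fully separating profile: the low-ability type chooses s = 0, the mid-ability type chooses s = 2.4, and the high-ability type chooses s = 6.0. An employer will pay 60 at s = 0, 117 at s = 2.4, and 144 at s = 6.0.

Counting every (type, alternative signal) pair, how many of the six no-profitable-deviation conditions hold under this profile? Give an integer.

6

Mid-ability (own payoff 117 − 18.1×2.4 = 73.56): to s=0 gives 60 → no gain ✓; to s=6.0 gives 144 − 18.1×6.0 = 35.4 → no gain ✓.
High-ability (own payoff 144 − 6.6×6.0 = 104.4): to s=0 gives 60 → no gain ✓; to s=2.4 gives 117 − 6.6×2.4 = 101.16 → no gain ✓.
Low-ability (own payoff 60): to s=2.4 gives 117 − 26.3×2.4 = 53.88 → no gain ✓; to s=6.0 gives 144 − 26.3×6.0 = -13.8 → no gain ✓.
6 of the 6 constraints hold; this profile is a separating equilibrium.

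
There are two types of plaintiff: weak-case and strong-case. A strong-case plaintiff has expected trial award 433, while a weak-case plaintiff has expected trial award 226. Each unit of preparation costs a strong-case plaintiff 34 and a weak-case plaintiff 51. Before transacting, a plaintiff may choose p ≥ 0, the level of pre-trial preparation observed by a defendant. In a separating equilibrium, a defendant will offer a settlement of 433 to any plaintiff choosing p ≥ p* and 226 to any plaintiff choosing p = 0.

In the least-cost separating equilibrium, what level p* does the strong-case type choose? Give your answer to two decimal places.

A weak-case plaintiff choosing p = 0 receives 226.
Imitating at p* instead would pay 433 at cost 51·p*, netting 433 − 51·p*.
Indifference: 226 = 433 − 51·p*, so p* = (433 − 226) / 51 ≈ 4.06.
This is the weak-case type's binding incentive-compatibility constraint; any p ≥ 4.06 sustains separation on that side.

4.06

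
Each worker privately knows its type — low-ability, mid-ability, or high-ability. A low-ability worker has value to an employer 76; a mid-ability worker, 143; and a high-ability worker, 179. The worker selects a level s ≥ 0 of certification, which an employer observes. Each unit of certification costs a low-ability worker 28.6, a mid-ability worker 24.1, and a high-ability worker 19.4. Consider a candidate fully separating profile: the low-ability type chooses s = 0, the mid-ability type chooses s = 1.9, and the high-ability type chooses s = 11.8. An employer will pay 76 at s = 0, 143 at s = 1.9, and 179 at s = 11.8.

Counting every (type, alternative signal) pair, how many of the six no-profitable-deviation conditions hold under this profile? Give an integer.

High-ability (own payoff 179 − 19.4×11.8 = -49.92): to s=0 gives 76 → profitable ✗; to s=1.9 gives 143 − 19.4×1.9 = 106.14 → profitable ✗.
Mid-ability (own payoff 143 − 24.1×1.9 = 97.21): to s=0 gives 76 → no gain ✓; to s=11.8 gives 179 − 24.1×11.8 = -105.38 → no gain ✓.
Low-ability (own payoff 76): to s=1.9 gives 143 − 28.6×1.9 = 88.66 → profitable ✗; to s=11.8 gives 179 − 28.6×11.8 = -158.48 → no gain ✓.
3 of the 6 constraints hold; not an equilibrium.

3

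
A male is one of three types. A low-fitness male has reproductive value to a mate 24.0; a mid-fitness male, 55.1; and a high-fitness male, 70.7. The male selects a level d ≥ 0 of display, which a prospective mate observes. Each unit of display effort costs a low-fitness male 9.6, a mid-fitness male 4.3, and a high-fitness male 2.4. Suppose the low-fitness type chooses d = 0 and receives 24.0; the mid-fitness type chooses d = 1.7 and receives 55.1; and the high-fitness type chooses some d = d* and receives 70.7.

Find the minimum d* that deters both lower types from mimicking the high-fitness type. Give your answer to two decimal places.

5.33

Low-fitness type (on-path payoff 24.0) won't mimic when 24.0 ≥ 70.7 − 9.6·d*, i.e. d* ≥ 4.86.
Mid-fitness type (on-path payoff 55.1 − 4.3×1.7 = 47.79) won't mimic when 47.79 ≥ 70.7 − 4.3·d*, i.e. d* ≥ 5.33.
Both must hold, so d* = max(4.86, 5.33) = 5.33. The mid-fitness type's constraint binds.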